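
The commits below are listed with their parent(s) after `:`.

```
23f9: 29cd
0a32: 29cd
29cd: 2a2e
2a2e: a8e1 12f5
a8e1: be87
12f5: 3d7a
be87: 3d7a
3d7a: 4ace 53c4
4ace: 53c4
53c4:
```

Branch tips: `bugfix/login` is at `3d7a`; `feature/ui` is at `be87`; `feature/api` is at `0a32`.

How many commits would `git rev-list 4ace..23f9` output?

7

Reachable from 23f9: {12f5, 23f9, 29cd, 2a2e, 3d7a, 4ace, 53c4, a8e1, be87}.
Reachable from 4ace: {4ace, 53c4}.
In 23f9's history but not 4ace's: {12f5, 23f9, 29cd, 2a2e, 3d7a, a8e1, be87} — 7 commits.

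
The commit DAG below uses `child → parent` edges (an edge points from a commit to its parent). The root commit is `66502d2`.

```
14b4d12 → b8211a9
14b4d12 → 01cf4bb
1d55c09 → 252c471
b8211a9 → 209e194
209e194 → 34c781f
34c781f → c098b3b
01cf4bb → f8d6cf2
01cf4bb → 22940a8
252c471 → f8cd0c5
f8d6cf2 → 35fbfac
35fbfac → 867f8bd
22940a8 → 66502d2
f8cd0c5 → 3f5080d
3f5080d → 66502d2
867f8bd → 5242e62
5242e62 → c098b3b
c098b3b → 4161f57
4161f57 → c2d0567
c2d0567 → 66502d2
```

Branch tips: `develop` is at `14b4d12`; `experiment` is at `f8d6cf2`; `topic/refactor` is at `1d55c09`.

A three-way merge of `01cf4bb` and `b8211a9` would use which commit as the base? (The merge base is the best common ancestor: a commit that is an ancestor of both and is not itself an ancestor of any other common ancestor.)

c098b3b

Ancestors of 01cf4bb: {01cf4bb, 22940a8, 35fbfac, 4161f57, 5242e62, 66502d2, 867f8bd, c098b3b, c2d0567, f8d6cf2}.
Ancestors of b8211a9: {209e194, 34c781f, 4161f57, 66502d2, b8211a9, c098b3b, c2d0567}.
Common ancestors: {4161f57, 66502d2, c098b3b, c2d0567}.
Among these, c098b3b is not an ancestor of any other common ancestor — it is the merge base.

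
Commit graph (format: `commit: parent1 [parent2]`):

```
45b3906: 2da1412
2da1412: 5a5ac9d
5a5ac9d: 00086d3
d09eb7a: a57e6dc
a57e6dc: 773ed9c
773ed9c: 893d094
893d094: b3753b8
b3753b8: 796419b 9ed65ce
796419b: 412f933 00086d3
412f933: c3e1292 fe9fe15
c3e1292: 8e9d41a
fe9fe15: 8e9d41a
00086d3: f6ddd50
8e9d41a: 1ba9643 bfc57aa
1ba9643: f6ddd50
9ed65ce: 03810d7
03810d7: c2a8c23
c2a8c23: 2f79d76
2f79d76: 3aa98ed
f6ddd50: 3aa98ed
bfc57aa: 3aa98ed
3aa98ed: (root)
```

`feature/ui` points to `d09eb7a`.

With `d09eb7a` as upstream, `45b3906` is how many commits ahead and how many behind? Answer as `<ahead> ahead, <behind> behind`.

3 ahead, 16 behind

Reachable from 45b3906: {00086d3, 2da1412, 3aa98ed, 45b3906, 5a5ac9d, f6ddd50}.
Reachable from d09eb7a: {00086d3, 03810d7, 1ba9643, 2f79d76, 3aa98ed, 412f933, 773ed9c, 796419b, 893d094, 8e9d41a, 9ed65ce, a57e6dc, b3753b8, bfc57aa, c2a8c23, c3e1292, d09eb7a, f6ddd50, fe9fe15}.
Only in 45b3906's history (ahead): {2da1412, 45b3906, 5a5ac9d} — 3.
Only in d09eb7a's history (behind): {03810d7, 1ba9643, 2f79d76, 412f933, 773ed9c, 796419b, 893d094, 8e9d41a, 9ed65ce, a57e6dc, b3753b8, bfc57aa, c2a8c23, c3e1292, d09eb7a, fe9fe15} — 16.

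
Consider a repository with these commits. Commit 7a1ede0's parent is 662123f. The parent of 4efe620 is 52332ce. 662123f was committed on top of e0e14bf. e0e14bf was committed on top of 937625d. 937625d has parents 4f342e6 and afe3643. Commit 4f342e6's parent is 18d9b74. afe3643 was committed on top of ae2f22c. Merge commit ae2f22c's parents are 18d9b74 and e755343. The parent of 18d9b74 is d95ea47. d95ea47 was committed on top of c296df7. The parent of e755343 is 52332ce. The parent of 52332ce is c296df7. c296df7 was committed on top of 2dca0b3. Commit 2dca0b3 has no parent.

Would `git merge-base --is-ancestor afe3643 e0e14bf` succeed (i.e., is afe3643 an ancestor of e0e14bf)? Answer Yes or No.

Ancestors of e0e14bf (commits reachable by following parents): {18d9b74, 2dca0b3, 4f342e6, 52332ce, 937625d, ae2f22c, afe3643, c296df7, d95ea47, e0e14bf, e755343}.
afe3643 is in that set, so it is an ancestor of e0e14bf.

Yes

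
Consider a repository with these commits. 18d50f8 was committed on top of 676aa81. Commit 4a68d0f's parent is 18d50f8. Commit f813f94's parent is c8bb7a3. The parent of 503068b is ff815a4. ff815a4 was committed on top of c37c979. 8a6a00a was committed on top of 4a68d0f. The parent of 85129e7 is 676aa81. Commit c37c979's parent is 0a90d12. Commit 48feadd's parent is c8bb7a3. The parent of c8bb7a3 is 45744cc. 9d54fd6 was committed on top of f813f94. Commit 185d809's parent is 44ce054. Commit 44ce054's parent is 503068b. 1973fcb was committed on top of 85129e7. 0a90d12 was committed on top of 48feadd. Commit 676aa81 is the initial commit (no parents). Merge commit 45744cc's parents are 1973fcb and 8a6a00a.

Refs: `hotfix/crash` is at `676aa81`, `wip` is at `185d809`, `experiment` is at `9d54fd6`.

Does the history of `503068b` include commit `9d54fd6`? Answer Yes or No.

Ancestors of 503068b: {0a90d12, 18d50f8, 1973fcb, 45744cc, 48feadd, 4a68d0f, 503068b, 676aa81, 85129e7, 8a6a00a, c37c979, c8bb7a3, ff815a4}.
9d54fd6 is not in that set, so it is not an ancestor of 503068b.

No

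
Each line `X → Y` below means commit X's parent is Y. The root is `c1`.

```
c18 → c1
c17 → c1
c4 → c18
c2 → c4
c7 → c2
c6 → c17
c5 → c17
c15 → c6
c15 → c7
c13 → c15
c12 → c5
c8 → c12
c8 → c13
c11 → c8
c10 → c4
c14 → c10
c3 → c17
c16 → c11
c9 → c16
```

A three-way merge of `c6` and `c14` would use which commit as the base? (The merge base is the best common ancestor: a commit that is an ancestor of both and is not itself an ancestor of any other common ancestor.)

c1

Ancestors of c6: {c1, c17, c6}.
Ancestors of c14: {c1, c10, c14, c18, c4}.
Common ancestors: {c1}.
The only common ancestor is c1, so it is the merge base.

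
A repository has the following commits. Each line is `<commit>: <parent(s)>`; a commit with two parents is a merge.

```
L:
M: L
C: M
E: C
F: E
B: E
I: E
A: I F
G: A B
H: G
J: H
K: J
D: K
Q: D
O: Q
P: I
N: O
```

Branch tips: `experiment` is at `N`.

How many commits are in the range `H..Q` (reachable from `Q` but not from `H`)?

4

Reachable from Q: {A, B, C, D, E, F, G, H, I, J, K, L, M, Q}.
Reachable from H: {A, B, C, E, F, G, H, I, L, M}.
In Q's history but not H's: {D, J, K, Q} — 4 commits.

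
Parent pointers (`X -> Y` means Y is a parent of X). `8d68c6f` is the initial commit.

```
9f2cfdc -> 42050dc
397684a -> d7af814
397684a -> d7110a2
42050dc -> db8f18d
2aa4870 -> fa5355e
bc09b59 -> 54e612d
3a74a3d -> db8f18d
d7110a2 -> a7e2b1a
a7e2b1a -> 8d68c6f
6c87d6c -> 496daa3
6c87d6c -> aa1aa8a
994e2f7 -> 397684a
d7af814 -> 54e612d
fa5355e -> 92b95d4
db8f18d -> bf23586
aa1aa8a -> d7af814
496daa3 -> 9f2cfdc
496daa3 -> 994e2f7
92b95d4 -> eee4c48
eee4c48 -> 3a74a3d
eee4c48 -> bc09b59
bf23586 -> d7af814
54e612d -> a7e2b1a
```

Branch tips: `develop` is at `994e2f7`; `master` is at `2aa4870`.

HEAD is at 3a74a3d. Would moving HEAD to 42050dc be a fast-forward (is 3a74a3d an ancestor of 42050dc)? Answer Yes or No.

A fast-forward from 3a74a3d to 42050dc is possible iff 3a74a3d is an ancestor of 42050dc.
Ancestors of 42050dc: {42050dc, 54e612d, 8d68c6f, a7e2b1a, bf23586, d7af814, db8f18d}.
3a74a3d is not among them, so fast-forward is not possible.

No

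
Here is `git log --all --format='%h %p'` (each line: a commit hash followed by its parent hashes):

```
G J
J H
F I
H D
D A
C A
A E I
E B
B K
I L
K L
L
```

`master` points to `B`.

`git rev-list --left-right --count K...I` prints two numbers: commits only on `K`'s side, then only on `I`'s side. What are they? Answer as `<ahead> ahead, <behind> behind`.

Reachable from K: {K, L}.
Reachable from I: {I, L}.
Only in K's history (ahead): {K} — 1.
Only in I's history (behind): {I} — 1.

1 ahead, 1 behind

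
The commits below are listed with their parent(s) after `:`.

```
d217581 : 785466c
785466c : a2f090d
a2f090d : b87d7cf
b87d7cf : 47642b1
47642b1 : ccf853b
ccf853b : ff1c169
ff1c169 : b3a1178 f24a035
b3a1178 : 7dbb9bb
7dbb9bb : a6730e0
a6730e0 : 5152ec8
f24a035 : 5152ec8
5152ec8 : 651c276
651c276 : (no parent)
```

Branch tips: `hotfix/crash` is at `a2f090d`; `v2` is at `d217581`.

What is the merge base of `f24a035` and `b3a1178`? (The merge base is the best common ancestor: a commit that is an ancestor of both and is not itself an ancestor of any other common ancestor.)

Ancestors of f24a035: {5152ec8, 651c276, f24a035}.
Ancestors of b3a1178: {5152ec8, 651c276, 7dbb9bb, a6730e0, b3a1178}.
Common ancestors: {5152ec8, 651c276}.
Among these, 5152ec8 is not an ancestor of any other common ancestor — it is the merge base.

5152ec8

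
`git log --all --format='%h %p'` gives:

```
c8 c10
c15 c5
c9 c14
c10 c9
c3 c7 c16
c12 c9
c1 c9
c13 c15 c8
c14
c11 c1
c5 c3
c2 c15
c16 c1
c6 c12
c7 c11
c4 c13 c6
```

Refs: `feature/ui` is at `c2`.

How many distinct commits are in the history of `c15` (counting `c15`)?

9

Walking parent pointers from c15: reachable set = {c1, c11, c14, c15, c16, c3, c5, c7, c9}.
That is 9 commits.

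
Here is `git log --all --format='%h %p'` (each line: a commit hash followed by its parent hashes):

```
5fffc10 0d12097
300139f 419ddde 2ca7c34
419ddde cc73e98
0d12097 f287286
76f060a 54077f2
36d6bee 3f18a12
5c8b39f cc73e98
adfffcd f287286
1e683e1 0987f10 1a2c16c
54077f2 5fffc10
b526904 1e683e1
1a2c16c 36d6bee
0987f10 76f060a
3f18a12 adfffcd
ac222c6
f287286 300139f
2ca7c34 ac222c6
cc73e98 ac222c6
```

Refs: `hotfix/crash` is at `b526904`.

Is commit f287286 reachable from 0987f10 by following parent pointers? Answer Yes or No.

Ancestors of 0987f10 (commits reachable by following parents): {0987f10, 0d12097, 2ca7c34, 300139f, 419ddde, 54077f2, 5fffc10, 76f060a, ac222c6, cc73e98, f287286}.
f287286 is in that set, so it is an ancestor of 0987f10.

Yes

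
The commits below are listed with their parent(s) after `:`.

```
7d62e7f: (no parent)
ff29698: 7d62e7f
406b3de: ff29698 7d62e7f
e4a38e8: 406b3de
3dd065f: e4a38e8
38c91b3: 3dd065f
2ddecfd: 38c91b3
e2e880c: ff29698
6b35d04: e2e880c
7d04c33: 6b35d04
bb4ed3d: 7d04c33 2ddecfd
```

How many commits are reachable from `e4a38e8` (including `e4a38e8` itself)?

4

Walking parent pointers from e4a38e8: reachable set = {406b3de, 7d62e7f, e4a38e8, ff29698}.
That is 4 commits.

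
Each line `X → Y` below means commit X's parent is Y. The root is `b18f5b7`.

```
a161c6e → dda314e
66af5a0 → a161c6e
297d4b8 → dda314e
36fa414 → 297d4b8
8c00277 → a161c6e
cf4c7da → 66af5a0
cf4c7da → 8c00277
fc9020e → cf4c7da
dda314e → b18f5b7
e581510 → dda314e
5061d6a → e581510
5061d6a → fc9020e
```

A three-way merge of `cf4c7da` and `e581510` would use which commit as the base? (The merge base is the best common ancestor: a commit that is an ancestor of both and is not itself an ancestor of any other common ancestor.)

dda314e

Ancestors of cf4c7da: {66af5a0, 8c00277, a161c6e, b18f5b7, cf4c7da, dda314e}.
Ancestors of e581510: {b18f5b7, dda314e, e581510}.
Common ancestors: {b18f5b7, dda314e}.
Among these, dda314e is not an ancestor of any other common ancestor — it is the merge base.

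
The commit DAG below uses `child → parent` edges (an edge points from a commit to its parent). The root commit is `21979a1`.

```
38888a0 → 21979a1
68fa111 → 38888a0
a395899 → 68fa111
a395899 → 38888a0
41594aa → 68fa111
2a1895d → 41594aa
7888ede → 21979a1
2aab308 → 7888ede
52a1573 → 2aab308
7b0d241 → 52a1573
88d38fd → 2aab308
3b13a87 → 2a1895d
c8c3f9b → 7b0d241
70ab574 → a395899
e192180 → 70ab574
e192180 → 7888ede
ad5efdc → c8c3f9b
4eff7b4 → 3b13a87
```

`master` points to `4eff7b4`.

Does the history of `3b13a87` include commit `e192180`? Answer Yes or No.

No

Ancestors of 3b13a87: {21979a1, 2a1895d, 38888a0, 3b13a87, 41594aa, 68fa111}.
e192180 is not in that set, so it is not an ancestor of 3b13a87.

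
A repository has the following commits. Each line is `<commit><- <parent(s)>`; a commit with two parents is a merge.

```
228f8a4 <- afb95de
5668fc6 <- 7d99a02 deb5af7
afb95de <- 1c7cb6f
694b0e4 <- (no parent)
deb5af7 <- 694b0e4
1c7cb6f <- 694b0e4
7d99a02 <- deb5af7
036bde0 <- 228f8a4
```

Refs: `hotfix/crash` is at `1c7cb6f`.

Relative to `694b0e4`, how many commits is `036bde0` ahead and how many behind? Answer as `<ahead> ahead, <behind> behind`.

4 ahead, 0 behind

Reachable from 036bde0: {036bde0, 1c7cb6f, 228f8a4, 694b0e4, afb95de}.
Reachable from 694b0e4: {694b0e4}.
Only in 036bde0's history (ahead): {036bde0, 1c7cb6f, 228f8a4, afb95de} — 4.
Only in 694b0e4's history (behind): {} — 0.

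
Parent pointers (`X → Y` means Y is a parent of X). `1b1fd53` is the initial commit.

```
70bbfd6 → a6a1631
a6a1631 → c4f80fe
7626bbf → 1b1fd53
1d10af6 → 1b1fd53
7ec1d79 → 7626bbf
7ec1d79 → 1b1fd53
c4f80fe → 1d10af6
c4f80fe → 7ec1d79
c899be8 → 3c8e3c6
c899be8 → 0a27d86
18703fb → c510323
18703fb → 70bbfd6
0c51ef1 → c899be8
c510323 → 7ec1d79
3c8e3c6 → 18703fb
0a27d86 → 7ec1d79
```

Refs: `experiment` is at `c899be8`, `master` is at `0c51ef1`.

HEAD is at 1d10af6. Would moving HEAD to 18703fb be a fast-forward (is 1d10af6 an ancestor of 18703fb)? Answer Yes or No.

Yes

A fast-forward from 1d10af6 to 18703fb is possible iff 1d10af6 is an ancestor of 18703fb.
Ancestors of 18703fb: {18703fb, 1b1fd53, 1d10af6, 70bbfd6, 7626bbf, 7ec1d79, a6a1631, c4f80fe, c510323}.
1d10af6 is among them, so fast-forward is possible.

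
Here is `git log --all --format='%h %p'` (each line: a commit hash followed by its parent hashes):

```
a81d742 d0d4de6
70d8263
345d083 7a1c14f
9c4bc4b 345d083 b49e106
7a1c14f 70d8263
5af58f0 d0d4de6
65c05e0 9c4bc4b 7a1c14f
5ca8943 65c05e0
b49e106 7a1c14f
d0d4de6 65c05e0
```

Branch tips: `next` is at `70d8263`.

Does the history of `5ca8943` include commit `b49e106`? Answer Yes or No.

Yes

Ancestors of 5ca8943 (commits reachable by following parents): {345d083, 5ca8943, 65c05e0, 70d8263, 7a1c14f, 9c4bc4b, b49e106}.
b49e106 is in that set, so it is an ancestor of 5ca8943.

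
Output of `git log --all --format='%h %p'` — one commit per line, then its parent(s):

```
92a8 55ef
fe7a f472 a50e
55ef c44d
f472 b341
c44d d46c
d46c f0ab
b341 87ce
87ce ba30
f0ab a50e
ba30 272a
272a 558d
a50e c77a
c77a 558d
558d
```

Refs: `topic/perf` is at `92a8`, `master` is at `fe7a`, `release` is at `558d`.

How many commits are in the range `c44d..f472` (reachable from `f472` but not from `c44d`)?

5

Reachable from f472: {272a, 558d, 87ce, b341, ba30, f472}.
Reachable from c44d: {558d, a50e, c44d, c77a, d46c, f0ab}.
In f472's history but not c44d's: {272a, 87ce, b341, ba30, f472} — 5 commits.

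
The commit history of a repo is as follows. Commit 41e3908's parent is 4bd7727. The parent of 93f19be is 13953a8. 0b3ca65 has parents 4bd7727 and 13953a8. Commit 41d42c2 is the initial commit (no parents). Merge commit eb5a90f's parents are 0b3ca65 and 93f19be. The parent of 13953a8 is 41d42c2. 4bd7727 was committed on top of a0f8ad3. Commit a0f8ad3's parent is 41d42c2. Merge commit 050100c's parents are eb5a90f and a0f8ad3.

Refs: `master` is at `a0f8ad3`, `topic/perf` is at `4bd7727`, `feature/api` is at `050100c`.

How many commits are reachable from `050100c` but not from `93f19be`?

5

Reachable from 050100c: {050100c, 0b3ca65, 13953a8, 41d42c2, 4bd7727, 93f19be, a0f8ad3, eb5a90f}.
Reachable from 93f19be: {13953a8, 41d42c2, 93f19be}.
In 050100c's history but not 93f19be's: {050100c, 0b3ca65, 4bd7727, a0f8ad3, eb5a90f} — 5 commits.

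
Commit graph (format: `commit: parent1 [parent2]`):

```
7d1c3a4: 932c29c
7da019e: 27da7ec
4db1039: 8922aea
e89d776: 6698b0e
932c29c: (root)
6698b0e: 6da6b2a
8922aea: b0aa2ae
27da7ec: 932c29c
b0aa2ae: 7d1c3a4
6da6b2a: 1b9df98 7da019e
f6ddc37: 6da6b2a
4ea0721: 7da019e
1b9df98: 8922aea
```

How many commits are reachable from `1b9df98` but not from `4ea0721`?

4

Reachable from 1b9df98: {1b9df98, 7d1c3a4, 8922aea, 932c29c, b0aa2ae}.
Reachable from 4ea0721: {27da7ec, 4ea0721, 7da019e, 932c29c}.
In 1b9df98's history but not 4ea0721's: {1b9df98, 7d1c3a4, 8922aea, b0aa2ae} — 4 commits.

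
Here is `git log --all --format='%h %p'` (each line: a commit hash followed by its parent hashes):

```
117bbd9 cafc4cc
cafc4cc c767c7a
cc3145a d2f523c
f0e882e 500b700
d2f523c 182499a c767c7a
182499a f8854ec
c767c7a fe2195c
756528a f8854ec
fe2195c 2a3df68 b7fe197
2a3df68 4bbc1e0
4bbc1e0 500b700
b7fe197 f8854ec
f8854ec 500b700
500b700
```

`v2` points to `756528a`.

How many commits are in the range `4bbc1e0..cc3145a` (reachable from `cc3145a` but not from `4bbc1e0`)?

Reachable from cc3145a: {182499a, 2a3df68, 4bbc1e0, 500b700, b7fe197, c767c7a, cc3145a, d2f523c, f8854ec, fe2195c}.
Reachable from 4bbc1e0: {4bbc1e0, 500b700}.
In cc3145a's history but not 4bbc1e0's: {182499a, 2a3df68, b7fe197, c767c7a, cc3145a, d2f523c, f8854ec, fe2195c} — 8 commits.

8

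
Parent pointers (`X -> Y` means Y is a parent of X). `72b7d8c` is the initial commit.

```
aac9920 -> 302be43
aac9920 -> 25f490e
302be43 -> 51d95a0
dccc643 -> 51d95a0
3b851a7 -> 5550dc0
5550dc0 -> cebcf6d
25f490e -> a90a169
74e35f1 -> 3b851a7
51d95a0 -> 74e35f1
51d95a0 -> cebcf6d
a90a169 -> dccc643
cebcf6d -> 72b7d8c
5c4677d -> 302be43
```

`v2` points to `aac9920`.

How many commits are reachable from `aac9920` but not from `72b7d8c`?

Reachable from aac9920: {25f490e, 302be43, 3b851a7, 51d95a0, 5550dc0, 72b7d8c, 74e35f1, a90a169, aac9920, cebcf6d, dccc643}.
Reachable from 72b7d8c: {72b7d8c}.
In aac9920's history but not 72b7d8c's: {25f490e, 302be43, 3b851a7, 51d95a0, 5550dc0, 74e35f1, a90a169, aac9920, cebcf6d, dccc643} — 10 commits.

10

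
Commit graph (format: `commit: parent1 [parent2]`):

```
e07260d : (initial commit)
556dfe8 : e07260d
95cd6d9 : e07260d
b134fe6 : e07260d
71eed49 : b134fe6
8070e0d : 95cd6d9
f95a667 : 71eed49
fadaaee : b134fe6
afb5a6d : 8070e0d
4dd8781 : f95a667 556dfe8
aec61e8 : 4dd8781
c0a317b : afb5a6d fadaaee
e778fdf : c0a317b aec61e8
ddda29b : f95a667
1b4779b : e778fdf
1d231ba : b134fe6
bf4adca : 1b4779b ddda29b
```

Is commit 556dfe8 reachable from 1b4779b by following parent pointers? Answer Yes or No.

Ancestors of 1b4779b (commits reachable by following parents): {1b4779b, 4dd8781, 556dfe8, 71eed49, 8070e0d, 95cd6d9, aec61e8, afb5a6d, b134fe6, c0a317b, e07260d, e778fdf, f95a667, fadaaee}.
556dfe8 is in that set, so it is an ancestor of 1b4779b.

Yes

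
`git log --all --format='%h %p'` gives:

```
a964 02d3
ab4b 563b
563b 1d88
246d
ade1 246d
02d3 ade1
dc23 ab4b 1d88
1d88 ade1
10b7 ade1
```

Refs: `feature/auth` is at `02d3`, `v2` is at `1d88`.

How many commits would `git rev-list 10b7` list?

Walking parent pointers from 10b7: reachable set = {10b7, 246d, ade1}.
That is 3 commits.

3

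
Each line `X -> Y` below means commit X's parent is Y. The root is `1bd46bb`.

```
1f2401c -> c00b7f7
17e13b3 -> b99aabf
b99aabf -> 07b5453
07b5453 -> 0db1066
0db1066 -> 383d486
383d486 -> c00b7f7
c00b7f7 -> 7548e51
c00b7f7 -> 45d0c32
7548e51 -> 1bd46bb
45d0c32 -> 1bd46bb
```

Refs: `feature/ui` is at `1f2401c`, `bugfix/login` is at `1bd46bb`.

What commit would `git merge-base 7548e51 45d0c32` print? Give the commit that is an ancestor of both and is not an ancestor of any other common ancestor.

Ancestors of 7548e51: {1bd46bb, 7548e51}.
Ancestors of 45d0c32: {1bd46bb, 45d0c32}.
Common ancestors: {1bd46bb}.
The only common ancestor is 1bd46bb, so it is the merge base.

1bd46bb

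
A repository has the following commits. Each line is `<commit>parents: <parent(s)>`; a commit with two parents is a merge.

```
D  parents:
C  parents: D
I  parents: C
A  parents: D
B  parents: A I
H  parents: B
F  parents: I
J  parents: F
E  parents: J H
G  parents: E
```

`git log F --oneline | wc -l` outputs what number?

4

Walking parent pointers from F: reachable set = {C, D, F, I}.
That is 4 commits.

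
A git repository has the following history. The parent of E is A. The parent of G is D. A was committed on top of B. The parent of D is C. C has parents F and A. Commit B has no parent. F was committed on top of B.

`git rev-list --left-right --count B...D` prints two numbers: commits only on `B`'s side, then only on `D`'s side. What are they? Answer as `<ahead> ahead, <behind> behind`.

Reachable from B: {B}.
Reachable from D: {A, B, C, D, F}.
Only in B's history (ahead): {} — 0.
Only in D's history (behind): {A, C, D, F} — 4.

0 ahead, 4 behind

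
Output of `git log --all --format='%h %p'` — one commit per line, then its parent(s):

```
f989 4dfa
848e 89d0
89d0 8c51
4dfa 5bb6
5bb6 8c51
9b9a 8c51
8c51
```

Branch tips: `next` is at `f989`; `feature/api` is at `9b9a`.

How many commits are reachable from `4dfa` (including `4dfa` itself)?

Walking parent pointers from 4dfa: reachable set = {4dfa, 5bb6, 8c51}.
That is 3 commits.

3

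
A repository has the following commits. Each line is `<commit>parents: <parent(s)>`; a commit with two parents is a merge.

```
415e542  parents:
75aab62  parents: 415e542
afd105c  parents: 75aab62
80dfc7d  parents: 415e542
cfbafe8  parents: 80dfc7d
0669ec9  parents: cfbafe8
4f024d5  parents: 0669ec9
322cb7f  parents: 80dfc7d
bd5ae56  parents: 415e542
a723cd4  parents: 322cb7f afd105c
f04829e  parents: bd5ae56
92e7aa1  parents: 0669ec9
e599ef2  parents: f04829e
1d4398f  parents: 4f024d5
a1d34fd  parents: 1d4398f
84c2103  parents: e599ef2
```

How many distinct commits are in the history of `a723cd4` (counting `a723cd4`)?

Walking parent pointers from a723cd4: reachable set = {322cb7f, 415e542, 75aab62, 80dfc7d, a723cd4, afd105c}.
That is 6 commits.

6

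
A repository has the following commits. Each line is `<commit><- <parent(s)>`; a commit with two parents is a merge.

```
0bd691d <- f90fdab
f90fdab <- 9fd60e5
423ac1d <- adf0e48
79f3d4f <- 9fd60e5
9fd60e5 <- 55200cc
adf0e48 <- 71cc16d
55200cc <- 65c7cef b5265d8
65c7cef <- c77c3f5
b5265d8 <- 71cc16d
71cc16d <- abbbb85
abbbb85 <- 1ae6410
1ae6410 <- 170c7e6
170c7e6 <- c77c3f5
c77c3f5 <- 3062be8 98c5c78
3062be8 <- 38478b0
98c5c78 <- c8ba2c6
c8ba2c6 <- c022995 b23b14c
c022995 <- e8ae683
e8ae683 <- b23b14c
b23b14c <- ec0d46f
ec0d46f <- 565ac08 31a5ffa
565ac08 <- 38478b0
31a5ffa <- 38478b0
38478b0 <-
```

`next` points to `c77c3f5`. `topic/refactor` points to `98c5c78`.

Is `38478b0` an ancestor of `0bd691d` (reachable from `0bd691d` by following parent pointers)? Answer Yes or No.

Yes

Ancestors of 0bd691d (commits reachable by following parents): {0bd691d, 170c7e6, 1ae6410, 3062be8, 31a5ffa, 38478b0, 55200cc, 565ac08, 65c7cef, 71cc16d, 98c5c78, 9fd60e5, abbbb85, b23b14c, b5265d8, c022995, c77c3f5, c8ba2c6, e8ae683, ec0d46f, f90fdab}.
38478b0 is in that set, so it is an ancestor of 0bd691d.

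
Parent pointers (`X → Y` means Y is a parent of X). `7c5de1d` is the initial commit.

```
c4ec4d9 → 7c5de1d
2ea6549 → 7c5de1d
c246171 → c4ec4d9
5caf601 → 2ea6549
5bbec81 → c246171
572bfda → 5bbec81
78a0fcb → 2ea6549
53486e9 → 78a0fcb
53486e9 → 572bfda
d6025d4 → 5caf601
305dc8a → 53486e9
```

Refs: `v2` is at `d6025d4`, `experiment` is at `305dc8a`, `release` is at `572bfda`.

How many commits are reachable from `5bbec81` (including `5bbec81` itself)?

4

Walking parent pointers from 5bbec81: reachable set = {5bbec81, 7c5de1d, c246171, c4ec4d9}.
That is 4 commits.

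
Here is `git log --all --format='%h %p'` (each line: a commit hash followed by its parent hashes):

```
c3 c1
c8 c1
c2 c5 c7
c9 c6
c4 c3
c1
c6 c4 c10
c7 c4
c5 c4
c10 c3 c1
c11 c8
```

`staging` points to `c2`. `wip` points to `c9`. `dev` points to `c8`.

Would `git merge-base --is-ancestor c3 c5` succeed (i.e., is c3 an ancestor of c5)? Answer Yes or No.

Ancestors of c5 (commits reachable by following parents): {c1, c3, c4, c5}.
c3 is in that set, so it is an ancestor of c5.

Yes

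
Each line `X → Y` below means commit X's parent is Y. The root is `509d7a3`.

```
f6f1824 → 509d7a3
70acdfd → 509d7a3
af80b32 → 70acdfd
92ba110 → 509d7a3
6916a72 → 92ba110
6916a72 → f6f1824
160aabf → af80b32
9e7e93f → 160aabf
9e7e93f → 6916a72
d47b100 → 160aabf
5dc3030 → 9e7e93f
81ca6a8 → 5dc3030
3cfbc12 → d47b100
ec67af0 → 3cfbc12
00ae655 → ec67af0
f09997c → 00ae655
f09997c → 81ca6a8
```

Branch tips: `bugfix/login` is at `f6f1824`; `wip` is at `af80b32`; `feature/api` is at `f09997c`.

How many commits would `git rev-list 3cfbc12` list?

6

Walking parent pointers from 3cfbc12: reachable set = {160aabf, 3cfbc12, 509d7a3, 70acdfd, af80b32, d47b100}.
That is 6 commits.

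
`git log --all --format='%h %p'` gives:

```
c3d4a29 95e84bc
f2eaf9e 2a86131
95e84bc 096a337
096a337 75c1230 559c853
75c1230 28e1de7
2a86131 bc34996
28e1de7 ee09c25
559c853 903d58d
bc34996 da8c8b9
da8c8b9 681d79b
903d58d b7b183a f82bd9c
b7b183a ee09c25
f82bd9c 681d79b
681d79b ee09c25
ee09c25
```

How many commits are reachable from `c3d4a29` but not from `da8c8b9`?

Reachable from c3d4a29: {096a337, 28e1de7, 559c853, 681d79b, 75c1230, 903d58d, 95e84bc, b7b183a, c3d4a29, ee09c25, f82bd9c}.
Reachable from da8c8b9: {681d79b, da8c8b9, ee09c25}.
In c3d4a29's history but not da8c8b9's: {096a337, 28e1de7, 559c853, 75c1230, 903d58d, 95e84bc, b7b183a, c3d4a29, f82bd9c} — 9 commits.

9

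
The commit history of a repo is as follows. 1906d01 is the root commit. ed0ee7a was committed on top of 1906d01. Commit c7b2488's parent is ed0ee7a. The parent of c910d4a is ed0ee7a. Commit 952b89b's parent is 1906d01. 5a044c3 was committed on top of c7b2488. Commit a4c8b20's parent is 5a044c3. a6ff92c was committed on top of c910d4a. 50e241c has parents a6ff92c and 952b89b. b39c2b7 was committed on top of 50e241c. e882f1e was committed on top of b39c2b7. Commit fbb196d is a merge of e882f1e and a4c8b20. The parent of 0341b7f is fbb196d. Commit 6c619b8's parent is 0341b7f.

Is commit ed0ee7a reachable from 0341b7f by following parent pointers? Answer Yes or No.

Yes

Ancestors of 0341b7f (commits reachable by following parents): {0341b7f, 1906d01, 50e241c, 5a044c3, 952b89b, a4c8b20, a6ff92c, b39c2b7, c7b2488, c910d4a, e882f1e, ed0ee7a, fbb196d}.
ed0ee7a is in that set, so it is an ancestor of 0341b7f.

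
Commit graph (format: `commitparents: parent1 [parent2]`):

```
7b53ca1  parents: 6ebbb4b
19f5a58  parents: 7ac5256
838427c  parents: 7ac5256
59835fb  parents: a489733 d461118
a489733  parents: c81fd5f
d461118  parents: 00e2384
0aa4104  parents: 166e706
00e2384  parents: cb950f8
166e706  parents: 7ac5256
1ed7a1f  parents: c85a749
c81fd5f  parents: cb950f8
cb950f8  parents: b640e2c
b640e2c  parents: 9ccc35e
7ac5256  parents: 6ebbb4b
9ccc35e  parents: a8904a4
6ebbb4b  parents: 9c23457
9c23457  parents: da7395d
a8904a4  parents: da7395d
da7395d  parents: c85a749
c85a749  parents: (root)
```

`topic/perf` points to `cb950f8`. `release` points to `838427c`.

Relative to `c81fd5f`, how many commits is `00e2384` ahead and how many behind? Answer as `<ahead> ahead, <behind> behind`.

Reachable from 00e2384: {00e2384, 9ccc35e, a8904a4, b640e2c, c85a749, cb950f8, da7395d}.
Reachable from c81fd5f: {9ccc35e, a8904a4, b640e2c, c81fd5f, c85a749, cb950f8, da7395d}.
Only in 00e2384's history (ahead): {00e2384} — 1.
Only in c81fd5f's history (behind): {c81fd5f} — 1.

1 ahead, 1 behind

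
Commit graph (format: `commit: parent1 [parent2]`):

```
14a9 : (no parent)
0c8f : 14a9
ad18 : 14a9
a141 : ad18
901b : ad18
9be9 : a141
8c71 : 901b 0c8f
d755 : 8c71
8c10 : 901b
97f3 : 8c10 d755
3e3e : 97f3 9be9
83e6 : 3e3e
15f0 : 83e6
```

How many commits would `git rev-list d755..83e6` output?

Reachable from 83e6: {0c8f, 14a9, 3e3e, 83e6, 8c10, 8c71, 901b, 97f3, 9be9, a141, ad18, d755}.
Reachable from d755: {0c8f, 14a9, 8c71, 901b, ad18, d755}.
In 83e6's history but not d755's: {3e3e, 83e6, 8c10, 97f3, 9be9, a141} — 6 commits.

6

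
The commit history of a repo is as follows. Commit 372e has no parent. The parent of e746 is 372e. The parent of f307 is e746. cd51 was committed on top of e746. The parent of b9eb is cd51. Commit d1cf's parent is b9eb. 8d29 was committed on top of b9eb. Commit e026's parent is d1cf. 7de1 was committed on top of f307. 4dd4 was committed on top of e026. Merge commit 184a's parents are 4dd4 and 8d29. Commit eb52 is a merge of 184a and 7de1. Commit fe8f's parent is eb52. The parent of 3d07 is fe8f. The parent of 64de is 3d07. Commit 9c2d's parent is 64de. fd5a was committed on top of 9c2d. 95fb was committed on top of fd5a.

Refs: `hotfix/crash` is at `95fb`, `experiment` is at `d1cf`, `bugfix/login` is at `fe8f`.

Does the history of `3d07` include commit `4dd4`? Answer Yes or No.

Yes

Ancestors of 3d07 (commits reachable by following parents): {184a, 372e, 3d07, 4dd4, 7de1, 8d29, b9eb, cd51, d1cf, e026, e746, eb52, f307, fe8f}.
4dd4 is in that set, so it is an ancestor of 3d07.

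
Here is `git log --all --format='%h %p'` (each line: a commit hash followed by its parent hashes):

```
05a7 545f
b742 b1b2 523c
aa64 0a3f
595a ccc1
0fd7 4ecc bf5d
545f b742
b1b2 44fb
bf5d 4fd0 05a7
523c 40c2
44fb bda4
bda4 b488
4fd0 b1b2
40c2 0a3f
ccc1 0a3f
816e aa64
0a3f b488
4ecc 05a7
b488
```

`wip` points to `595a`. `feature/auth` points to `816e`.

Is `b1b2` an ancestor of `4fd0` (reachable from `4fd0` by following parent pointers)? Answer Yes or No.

Ancestors of 4fd0 (commits reachable by following parents): {44fb, 4fd0, b1b2, b488, bda4}.
b1b2 is in that set, so it is an ancestor of 4fd0.

Yes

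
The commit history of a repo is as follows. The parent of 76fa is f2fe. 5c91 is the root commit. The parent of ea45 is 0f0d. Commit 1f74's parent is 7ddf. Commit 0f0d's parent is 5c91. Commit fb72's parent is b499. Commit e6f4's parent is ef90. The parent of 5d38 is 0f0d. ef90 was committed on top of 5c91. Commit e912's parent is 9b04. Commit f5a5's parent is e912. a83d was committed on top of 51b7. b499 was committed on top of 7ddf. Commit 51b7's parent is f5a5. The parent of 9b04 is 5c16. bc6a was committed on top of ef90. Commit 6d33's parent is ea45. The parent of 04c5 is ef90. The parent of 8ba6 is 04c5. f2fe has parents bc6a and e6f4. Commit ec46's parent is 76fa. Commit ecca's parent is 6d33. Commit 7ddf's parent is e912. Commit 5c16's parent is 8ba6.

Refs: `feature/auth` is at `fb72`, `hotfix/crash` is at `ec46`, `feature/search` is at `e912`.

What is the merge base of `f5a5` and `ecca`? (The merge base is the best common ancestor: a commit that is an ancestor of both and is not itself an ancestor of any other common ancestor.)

5c91

Ancestors of f5a5: {04c5, 5c16, 5c91, 8ba6, 9b04, e912, ef90, f5a5}.
Ancestors of ecca: {0f0d, 5c91, 6d33, ea45, ecca}.
Common ancestors: {5c91}.
The only common ancestor is 5c91, so it is the merge base.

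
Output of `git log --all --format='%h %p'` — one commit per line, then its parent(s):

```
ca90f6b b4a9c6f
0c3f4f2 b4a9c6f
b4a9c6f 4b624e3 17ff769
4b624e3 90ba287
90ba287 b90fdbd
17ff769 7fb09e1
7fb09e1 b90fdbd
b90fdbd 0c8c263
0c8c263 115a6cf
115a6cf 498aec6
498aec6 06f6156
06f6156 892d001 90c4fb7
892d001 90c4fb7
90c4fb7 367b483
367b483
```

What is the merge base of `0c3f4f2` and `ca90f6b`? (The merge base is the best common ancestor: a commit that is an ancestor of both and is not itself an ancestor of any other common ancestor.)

b4a9c6f

Ancestors of 0c3f4f2: {06f6156, 0c3f4f2, 0c8c263, 115a6cf, 17ff769, 367b483, 498aec6, 4b624e3, 7fb09e1, 892d001, 90ba287, 90c4fb7, b4a9c6f, b90fdbd}.
Ancestors of ca90f6b: {06f6156, 0c8c263, 115a6cf, 17ff769, 367b483, 498aec6, 4b624e3, 7fb09e1, 892d001, 90ba287, 90c4fb7, b4a9c6f, b90fdbd, ca90f6b}.
Common ancestors: {06f6156, 0c8c263, 115a6cf, 17ff769, 367b483, 498aec6, 4b624e3, 7fb09e1, 892d001, 90ba287, 90c4fb7, b4a9c6f, b90fdbd}.
Among these, b4a9c6f is not an ancestor of any other common ancestor — it is the merge base.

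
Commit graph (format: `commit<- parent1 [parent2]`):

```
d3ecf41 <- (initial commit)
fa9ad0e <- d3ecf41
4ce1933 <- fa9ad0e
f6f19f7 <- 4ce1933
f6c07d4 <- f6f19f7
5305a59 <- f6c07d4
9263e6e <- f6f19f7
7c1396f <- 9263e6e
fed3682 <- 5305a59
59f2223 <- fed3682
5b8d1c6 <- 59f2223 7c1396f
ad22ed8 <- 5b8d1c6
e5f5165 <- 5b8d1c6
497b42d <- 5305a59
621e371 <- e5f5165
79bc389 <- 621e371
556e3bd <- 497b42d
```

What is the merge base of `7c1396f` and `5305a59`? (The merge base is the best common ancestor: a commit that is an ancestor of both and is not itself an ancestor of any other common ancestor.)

Ancestors of 7c1396f: {4ce1933, 7c1396f, 9263e6e, d3ecf41, f6f19f7, fa9ad0e}.
Ancestors of 5305a59: {4ce1933, 5305a59, d3ecf41, f6c07d4, f6f19f7, fa9ad0e}.
Common ancestors: {4ce1933, d3ecf41, f6f19f7, fa9ad0e}.
Among these, f6f19f7 is not an ancestor of any other common ancestor — it is the merge base.

f6f19f7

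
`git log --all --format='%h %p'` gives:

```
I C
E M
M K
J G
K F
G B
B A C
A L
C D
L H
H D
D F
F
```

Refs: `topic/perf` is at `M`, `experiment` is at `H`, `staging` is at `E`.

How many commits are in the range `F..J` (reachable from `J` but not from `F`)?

8

Reachable from J: {A, B, C, D, F, G, H, J, L}.
Reachable from F: {F}.
In J's history but not F's: {A, B, C, D, G, H, J, L} — 8 commits.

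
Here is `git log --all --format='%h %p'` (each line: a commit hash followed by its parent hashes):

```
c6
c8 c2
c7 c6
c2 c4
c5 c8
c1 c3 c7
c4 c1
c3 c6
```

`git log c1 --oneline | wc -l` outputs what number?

4

Walking parent pointers from c1: reachable set = {c1, c3, c6, c7}.
That is 4 commits.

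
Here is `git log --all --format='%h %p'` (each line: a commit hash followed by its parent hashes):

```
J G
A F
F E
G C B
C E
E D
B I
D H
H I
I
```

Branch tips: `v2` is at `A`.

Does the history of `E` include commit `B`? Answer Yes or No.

Ancestors of E: {D, E, H, I}.
B is not in that set, so it is not an ancestor of E.

No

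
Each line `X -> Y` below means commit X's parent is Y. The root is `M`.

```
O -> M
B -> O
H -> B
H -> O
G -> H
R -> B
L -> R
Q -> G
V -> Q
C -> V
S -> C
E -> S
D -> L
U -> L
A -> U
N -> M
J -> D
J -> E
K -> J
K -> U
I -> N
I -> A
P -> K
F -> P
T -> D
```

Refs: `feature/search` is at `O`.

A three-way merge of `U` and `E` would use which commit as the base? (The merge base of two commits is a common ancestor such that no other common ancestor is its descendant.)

Ancestors of U: {B, L, M, O, R, U}.
Ancestors of E: {B, C, E, G, H, M, O, Q, S, V}.
Common ancestors: {B, M, O}.
Among these, B is not an ancestor of any other common ancestor — it is the merge base.

B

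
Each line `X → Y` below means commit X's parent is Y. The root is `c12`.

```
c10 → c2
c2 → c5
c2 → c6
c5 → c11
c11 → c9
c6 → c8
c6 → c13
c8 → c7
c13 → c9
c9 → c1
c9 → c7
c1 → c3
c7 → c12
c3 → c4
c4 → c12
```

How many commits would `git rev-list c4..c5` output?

6

Reachable from c5: {c1, c11, c12, c3, c4, c5, c7, c9}.
Reachable from c4: {c12, c4}.
In c5's history but not c4's: {c1, c11, c3, c5, c7, c9} — 6 commits.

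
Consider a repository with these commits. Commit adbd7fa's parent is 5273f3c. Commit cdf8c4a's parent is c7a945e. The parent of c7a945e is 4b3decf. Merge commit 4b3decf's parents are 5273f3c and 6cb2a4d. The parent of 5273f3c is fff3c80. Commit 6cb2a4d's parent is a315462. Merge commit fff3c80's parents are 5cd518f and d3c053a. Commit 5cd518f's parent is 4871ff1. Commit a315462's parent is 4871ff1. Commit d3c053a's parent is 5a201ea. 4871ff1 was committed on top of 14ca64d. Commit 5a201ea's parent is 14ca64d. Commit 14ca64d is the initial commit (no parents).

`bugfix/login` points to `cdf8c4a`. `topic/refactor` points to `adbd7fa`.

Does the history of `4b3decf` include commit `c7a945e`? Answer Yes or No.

No

Ancestors of 4b3decf: {14ca64d, 4871ff1, 4b3decf, 5273f3c, 5a201ea, 5cd518f, 6cb2a4d, a315462, d3c053a, fff3c80}.
c7a945e is not in that set, so it is not an ancestor of 4b3decf.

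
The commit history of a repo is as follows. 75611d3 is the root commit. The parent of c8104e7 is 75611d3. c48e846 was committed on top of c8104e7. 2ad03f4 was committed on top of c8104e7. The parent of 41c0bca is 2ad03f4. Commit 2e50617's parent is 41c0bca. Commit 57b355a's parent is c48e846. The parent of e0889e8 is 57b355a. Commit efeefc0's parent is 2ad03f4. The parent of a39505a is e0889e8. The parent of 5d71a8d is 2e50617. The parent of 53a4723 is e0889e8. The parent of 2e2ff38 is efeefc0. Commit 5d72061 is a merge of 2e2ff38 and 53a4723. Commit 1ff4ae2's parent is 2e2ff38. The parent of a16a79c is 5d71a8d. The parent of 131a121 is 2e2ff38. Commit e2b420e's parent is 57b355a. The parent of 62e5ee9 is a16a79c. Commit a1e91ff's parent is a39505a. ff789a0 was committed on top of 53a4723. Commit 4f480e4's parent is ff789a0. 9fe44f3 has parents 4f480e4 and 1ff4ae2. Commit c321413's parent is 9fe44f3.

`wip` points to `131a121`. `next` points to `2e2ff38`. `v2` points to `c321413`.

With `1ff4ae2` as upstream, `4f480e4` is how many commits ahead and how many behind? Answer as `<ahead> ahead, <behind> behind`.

6 ahead, 4 behind

Reachable from 4f480e4: {4f480e4, 53a4723, 57b355a, 75611d3, c48e846, c8104e7, e0889e8, ff789a0}.
Reachable from 1ff4ae2: {1ff4ae2, 2ad03f4, 2e2ff38, 75611d3, c8104e7, efeefc0}.
Only in 4f480e4's history (ahead): {4f480e4, 53a4723, 57b355a, c48e846, e0889e8, ff789a0} — 6.
Only in 1ff4ae2's history (behind): {1ff4ae2, 2ad03f4, 2e2ff38, efeefc0} — 4.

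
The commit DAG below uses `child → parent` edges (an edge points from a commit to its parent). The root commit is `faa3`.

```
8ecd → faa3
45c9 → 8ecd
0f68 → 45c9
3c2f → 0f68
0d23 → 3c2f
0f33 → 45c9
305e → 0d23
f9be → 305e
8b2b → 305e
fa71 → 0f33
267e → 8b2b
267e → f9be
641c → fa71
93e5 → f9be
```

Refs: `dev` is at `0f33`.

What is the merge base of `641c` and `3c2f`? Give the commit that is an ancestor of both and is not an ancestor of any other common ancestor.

Ancestors of 641c: {0f33, 45c9, 641c, 8ecd, fa71, faa3}.
Ancestors of 3c2f: {0f68, 3c2f, 45c9, 8ecd, faa3}.
Common ancestors: {45c9, 8ecd, faa3}.
Among these, 45c9 is not an ancestor of any other common ancestor — it is the merge base.

45c9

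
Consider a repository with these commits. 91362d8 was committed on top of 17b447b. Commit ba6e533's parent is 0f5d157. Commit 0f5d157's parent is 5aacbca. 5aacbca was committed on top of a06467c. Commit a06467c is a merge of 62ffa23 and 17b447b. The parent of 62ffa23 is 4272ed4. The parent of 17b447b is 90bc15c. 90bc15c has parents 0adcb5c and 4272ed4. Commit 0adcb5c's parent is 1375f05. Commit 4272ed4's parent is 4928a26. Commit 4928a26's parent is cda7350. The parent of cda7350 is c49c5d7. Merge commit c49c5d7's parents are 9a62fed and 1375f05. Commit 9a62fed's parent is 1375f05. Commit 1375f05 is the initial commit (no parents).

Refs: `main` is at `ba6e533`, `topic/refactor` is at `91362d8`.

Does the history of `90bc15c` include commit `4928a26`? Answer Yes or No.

Ancestors of 90bc15c (commits reachable by following parents): {0adcb5c, 1375f05, 4272ed4, 4928a26, 90bc15c, 9a62fed, c49c5d7, cda7350}.
4928a26 is in that set, so it is an ancestor of 90bc15c.

Yes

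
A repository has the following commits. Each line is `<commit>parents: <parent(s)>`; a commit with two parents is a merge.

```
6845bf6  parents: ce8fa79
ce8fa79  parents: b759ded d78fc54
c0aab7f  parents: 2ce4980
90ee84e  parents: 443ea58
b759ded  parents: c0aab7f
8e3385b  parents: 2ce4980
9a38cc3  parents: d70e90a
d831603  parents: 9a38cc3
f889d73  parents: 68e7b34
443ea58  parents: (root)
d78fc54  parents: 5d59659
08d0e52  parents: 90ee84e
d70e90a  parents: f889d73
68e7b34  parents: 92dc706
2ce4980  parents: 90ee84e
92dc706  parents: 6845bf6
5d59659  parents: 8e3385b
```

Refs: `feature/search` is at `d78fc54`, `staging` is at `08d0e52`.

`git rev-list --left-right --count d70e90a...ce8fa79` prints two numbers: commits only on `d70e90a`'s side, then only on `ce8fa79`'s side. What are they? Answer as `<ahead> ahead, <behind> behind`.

5 ahead, 0 behind

Reachable from d70e90a: {2ce4980, 443ea58, 5d59659, 6845bf6, 68e7b34, 8e3385b, 90ee84e, 92dc706, b759ded, c0aab7f, ce8fa79, d70e90a, d78fc54, f889d73}.
Reachable from ce8fa79: {2ce4980, 443ea58, 5d59659, 8e3385b, 90ee84e, b759ded, c0aab7f, ce8fa79, d78fc54}.
Only in d70e90a's history (ahead): {6845bf6, 68e7b34, 92dc706, d70e90a, f889d73} — 5.
Only in ce8fa79's history (behind): {} — 0.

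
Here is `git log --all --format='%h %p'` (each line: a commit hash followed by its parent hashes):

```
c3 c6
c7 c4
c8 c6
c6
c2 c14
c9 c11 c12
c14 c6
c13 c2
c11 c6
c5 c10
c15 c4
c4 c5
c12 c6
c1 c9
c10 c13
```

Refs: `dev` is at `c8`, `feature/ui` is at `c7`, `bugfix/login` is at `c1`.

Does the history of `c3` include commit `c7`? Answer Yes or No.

No

Ancestors of c3: {c3, c6}.
c7 is not in that set, so it is not an ancestor of c3.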